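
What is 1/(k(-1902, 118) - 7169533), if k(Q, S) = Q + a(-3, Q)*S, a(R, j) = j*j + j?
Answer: 1/419481401 ≈ 2.3839e-9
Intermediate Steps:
a(R, j) = j + j² (a(R, j) = j² + j = j + j²)
k(Q, S) = Q + Q*S*(1 + Q) (k(Q, S) = Q + (Q*(1 + Q))*S = Q + Q*S*(1 + Q))
1/(k(-1902, 118) - 7169533) = 1/(-1902*(1 + 118*(1 - 1902)) - 7169533) = 1/(-1902*(1 + 118*(-1901)) - 7169533) = 1/(-1902*(1 - 224318) - 7169533) = 1/(-1902*(-224317) - 7169533) = 1/(426650934 - 7169533) = 1/419481401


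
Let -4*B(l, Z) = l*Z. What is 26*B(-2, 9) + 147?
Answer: 264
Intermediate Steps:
B(l, Z) = -Z*l/4 (B(l, Z) = -l*Z/4 = -Z*l/4)
26*B(-2, 9) + 147 = 26*(-¼*9*(-2)) + 147 = 26*(9/2) + 147 = 117 + 147 = 264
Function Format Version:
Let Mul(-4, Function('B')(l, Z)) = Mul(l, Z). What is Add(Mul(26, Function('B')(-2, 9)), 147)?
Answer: 264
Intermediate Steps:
Function('B')(l, Z) = Mul(Rational(-1, 4), Z, l) (Function('B')(l, Z) = Mul(Rational(-1, 4), Mul(l, Z)) = Mul(Rational(-1, 4), Mul(Z, l)) = Mul(Rational(-1, 4), Z, l))
Add(Mul(26, Function('B')(-2, 9)), 147) = Add(Mul(26, Mul(Rational(-1, 4), 9, -2)), 147) = Add(Mul(26, Rational(9, 2)), 147) = Add(117, 147) = 264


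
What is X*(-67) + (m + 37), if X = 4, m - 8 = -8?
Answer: -231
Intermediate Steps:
m = 0 (m = 8 - 8 = 0)
X*(-67) + (m + 37) = 4*(-67) + (0 + 37) = -268 + 37 = -231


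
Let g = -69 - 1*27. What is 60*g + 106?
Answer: -5654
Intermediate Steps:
g = -96 (g = -69 - 27 = -96)
60*g + 106 = 60*(-96) + 106 = -5760 + 106 = -5654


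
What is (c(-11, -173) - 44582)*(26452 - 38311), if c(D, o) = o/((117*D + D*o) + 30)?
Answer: 341540919555/646 ≈ 5.2870e+8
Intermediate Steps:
c(D, o) = o/(30 + 117*D + D*o)
(c(-11, -173) - 44582)*(26452 - 38311) = (-173/(30 + 117*(-11) - 11*(-173)) - 44582)*(26452 - 38311) = (-173/(30 - 1287 + 1903) - 44582)*(-11859) = (-173/646 - 44582)*(-11859) = -28800145/646*(-11859) = 341540919555/646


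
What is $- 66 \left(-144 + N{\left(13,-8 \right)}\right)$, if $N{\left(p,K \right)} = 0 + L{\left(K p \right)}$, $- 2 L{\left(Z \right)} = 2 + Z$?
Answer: $6138$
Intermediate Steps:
$L{\left(Z \right)} = -1 - \frac{Z}{2}$ ($L{\left(Z \right)} = - \frac{2 + Z}{2} = -1 - \frac{Z}{2}$)
$N{\left(p,K \right)} = -1 - \frac{K p}{2}$ ($N{\left(p,K \right)} = 0 - \left(1 + \frac{K p}{2}\right) = -1 - \frac{K p}{2}$)
$- 66 \left(-144 + N{\left(13,-8 \right)}\right) = - 66 \left(-144 - \left(1 - 52\right)\right) = - 66 \left(-144 + \left(-1 + 52\right)\right) = - 66 \left(-144 + 51\right) = \left(-66\right) \left(-93\right) = 6138$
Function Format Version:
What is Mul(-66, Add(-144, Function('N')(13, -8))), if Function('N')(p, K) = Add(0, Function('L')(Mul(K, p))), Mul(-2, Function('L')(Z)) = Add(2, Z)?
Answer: 6138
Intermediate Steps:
Function('L')(Z) = Add(-1, Mul(Rational(-1, 2), Z)) (Function('L')(Z) = Mul(Rational(-1, 2), Add(2, Z)) = Add(-1, Mul(Rational(-1, 2), Z)))
Function('N')(p, K) = Add(-1, Mul(Rational(-1, 2), K, p)) (Function('N')(p, K) = Add(0, Add(-1, Mul(Rational(-1, 2), Mul(K, p)))) = Add(0, Add(-1, Mul(Rational(-1, 2), K, p))) = Add(-1, Mul(Rational(-1, 2), K, p)))
Mul(-66, Add(-144, Function('N')(13, -8))) = Mul(-66, Add(-144, Add(-1, Mul(Rational(-1, 2), -8, 13)))) = Mul(-66, Add(-144, Add(-1, 52))) = Mul(-66, Add(-144, 51)) = Mul(-66, -93) = 6138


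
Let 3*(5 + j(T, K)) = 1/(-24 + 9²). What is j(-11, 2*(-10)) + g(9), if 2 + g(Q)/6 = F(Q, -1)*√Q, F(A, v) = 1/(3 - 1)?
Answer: -1367/171 ≈ -7.9941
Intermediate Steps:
F(A, v) = ½ (F(A, v) = 1/2 = ½)
g(Q) = -12 + 3*√Q (g(Q) = -12 + 6*(√Q/2) = -12 + 3*√Q)
j(T, K) = -854/171 (j(T, K) = -5 + 1/(3*(-24 + 9²)) = -5 + 1/(3*(-24 + 81)) = -5 + (⅓)/57 = -5 + (⅓)*(1/57) = -5 + 1/171 = -854/171)
j(-11, 2*(-10)) + g(9) = -854/171 + (-12 + 3*√9) = -854/171 + (-12 + 3*3) = -854/171 + (-12 + 9) = -854/171 - 3 = -1367/171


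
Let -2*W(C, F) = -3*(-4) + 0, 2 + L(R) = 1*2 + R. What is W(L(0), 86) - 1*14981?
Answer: -14987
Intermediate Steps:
L(R) = R (L(R) = -2 + (1*2 + R) = -2 + (2 + R) = R)
W(C, F) = -6 (W(C, F) = -(-3*(-4) + 0)/2 = -(12 + 0)/2 = -½*12 = -6)
W(L(0), 86) - 1*14981 = -6 - 1*14981 = -6 - 14981 = -14987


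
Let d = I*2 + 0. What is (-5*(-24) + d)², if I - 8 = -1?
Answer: 17956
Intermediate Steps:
I = 7 (I = 8 - 1 = 7)
d = 14 (d = 7*2 + 0 = 14 + 0 = 14)
(-5*(-24) + d)² = (-5*(-24) + 14)² = (120 + 14)² = 134² = 17956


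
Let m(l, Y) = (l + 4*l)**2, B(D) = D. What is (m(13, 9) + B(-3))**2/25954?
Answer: 8912642/12977 ≈ 686.80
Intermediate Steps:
m(l, Y) = 25*l**2 (m(l, Y) = (5*l)**2 = 25*l**2)
(m(13, 9) + B(-3))**2/25954 = (25*13**2 - 3)**2/25954 = (25*169 - 3)**2*(1/25954) = (4225 - 3)**2*(1/25954) = 4222**2*(1/25954) = 17825284*(1/25954) = 8912642/12977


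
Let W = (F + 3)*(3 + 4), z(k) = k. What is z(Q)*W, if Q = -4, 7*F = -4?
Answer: -68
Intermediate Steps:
F = -4/7 (F = (1/7)*(-4) = -4/7 ≈ -0.57143)
W = 17 (W = (-4/7 + 3)*(3 + 4) = (17/7)*7 = 17)
z(Q)*W = -4*17 = -68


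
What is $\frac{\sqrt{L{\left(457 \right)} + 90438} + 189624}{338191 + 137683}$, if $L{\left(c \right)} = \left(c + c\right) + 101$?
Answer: $\frac{94812}{237937} + \frac{\sqrt{91453}}{475874} \approx 0.39911$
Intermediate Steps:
$L{\left(c \right)} = 101 + 2 c$ ($L{\left(c \right)} = 2 c + 101 = 101 + 2 c$)
$\frac{\sqrt{L{\left(457 \right)} + 90438} + 189624}{338191 + 137683} = \frac{\sqrt{\left(101 + 2 \cdot 457\right) + 90438} + 189624}{338191 + 137683} = \frac{\sqrt{\left(101 + 914\right) + 90438} + 189624}{475874} = \left(\sqrt{1015 + 90438} + 189624\right) \frac{1}{475874} = \left(\sqrt{91453} + 189624\right) \frac{1}{475874} = \left(189624 + \sqrt{91453}\right) \frac{1}{475874} = \frac{94812}{237937} + \frac{\sqrt{91453}}{475874}$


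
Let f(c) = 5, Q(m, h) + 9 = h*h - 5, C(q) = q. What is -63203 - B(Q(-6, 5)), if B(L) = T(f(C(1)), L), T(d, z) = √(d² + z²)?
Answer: -63203 - √146 ≈ -63215.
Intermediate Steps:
Q(m, h) = -14 + h² (Q(m, h) = -9 + (h*h - 5) = -9 + (h² - 5) = -9 + (-5 + h²) = -14 + h²)
B(L) = √(25 + L²) (B(L) = √(5² + L²) = √(25 + L²))
-63203 - B(Q(-6, 5)) = -63203 - √(25 + (-14 + 5²)²) = -63203 - √(25 + (-14 + 25)²) = -63203 - √(25 + 11²) = -63203 - √(25 + 121) = -63203 - √146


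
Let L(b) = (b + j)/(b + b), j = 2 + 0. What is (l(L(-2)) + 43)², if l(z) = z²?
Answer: 1849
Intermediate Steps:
j = 2
L(b) = (2 + b)/(2*b) (L(b) = (b + 2)/(b + b) = (2 + b)/((2*b)) = (2 + b)*(1/(2*b)) = (2 + b)/(2*b))
(l(L(-2)) + 43)² = (((½)*(2 - 2)/(-2))² + 43)² = (((½)*(-½)*0)² + 43)² = (0² + 43)² = (0 + 43)² = 43² = 1849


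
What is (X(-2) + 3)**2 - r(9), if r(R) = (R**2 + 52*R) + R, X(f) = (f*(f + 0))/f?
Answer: -557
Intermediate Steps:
X(f) = f (X(f) = (f*f)/f = f**2/f = f)
r(R) = R**2 + 53*R
(X(-2) + 3)**2 - r(9) = (-2 + 3)**2 - 9*(53 + 9) = 1**2 - 9*62 = 1 - 1*558 = 1 - 558 = -557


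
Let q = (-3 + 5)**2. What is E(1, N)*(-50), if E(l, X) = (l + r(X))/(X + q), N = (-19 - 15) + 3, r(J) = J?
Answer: -500/9 ≈ -55.556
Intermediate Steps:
q = 4 (q = 2**2 = 4)
N = -31 (N = -34 + 3 = -31)
E(l, X) = (X + l)/(4 + X) (E(l, X) = (l + X)/(X + 4) = (X + l)/(4 + X))
E(1, N)*(-50) = ((-31 + 1)/(4 - 31))*(-50) = (-30/(-27))*(-50) = -1/27*(-30)*(-50) = (10/9)*(-50) = -500/9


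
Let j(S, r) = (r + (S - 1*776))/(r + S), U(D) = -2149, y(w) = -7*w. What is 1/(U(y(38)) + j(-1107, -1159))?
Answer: -1133/2433296 ≈ -0.00046562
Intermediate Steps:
j(S, r) = (-776 + S + r)/(S + r) (j(S, r) = (r + (S - 776))/(S + r) = (r + (-776 + S))/(S + r) = (-776 + S + r)/(S + r))
1/(U(y(38)) + j(-1107, -1159)) = 1/(-2149 + (-776 - 1107 - 1159)/(-1107 - 1159)) = 1/(-2149 - 3042/(-2266)) = 1/(-2149 - 1/2266*(-3042)) = 1/(-2149 + 1521/1133) = 1/(-2433296/1133) = -1133/2433296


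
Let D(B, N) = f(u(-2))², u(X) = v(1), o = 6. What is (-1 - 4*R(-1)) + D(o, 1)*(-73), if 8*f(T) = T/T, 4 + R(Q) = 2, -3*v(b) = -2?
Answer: 375/64 ≈ 5.8594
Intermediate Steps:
v(b) = ⅔ (v(b) = -⅓*(-2) = ⅔)
R(Q) = -2 (R(Q) = -4 + 2 = -2)
u(X) = ⅔
f(T) = ⅛ (f(T) = (T/T)/8 = (⅛)*1 = ⅛)
D(B, N) = 1/64 (D(B, N) = (⅛)² = 1/64)
(-1 - 4*R(-1)) + D(o, 1)*(-73) = (-1 - 4*(-2)) + (1/64)*(-73) = (-1 + 8) - 73/64 = 7 - 73/64 = 375/64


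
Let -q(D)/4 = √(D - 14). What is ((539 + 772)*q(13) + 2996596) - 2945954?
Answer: 50642 - 5244*I ≈ 50642.0 - 5244.0*I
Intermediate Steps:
q(D) = -4*√(-14 + D) (q(D) = -4*√(D - 14) = -4*√(-14 + D))
((539 + 772)*q(13) + 2996596) - 2945954 = ((539 + 772)*(-4*√(-14 + 13)) + 2996596) - 2945954 = (1311*(-4*I) + 2996596) - 2945954 = (-5244*I + 2996596) - 2945954 = (2996596 - 5244*I) - 2945954 = 50642 - 5244*I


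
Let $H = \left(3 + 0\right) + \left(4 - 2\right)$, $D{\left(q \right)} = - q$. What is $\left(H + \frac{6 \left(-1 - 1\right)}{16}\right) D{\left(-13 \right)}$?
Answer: $\frac{221}{4} \approx 55.25$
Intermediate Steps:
$H = 5$ ($H = 3 + 2 = 5$)
$\left(H + \frac{6 \left(-1 - 1\right)}{16}\right) D{\left(-13 \right)} = \left(5 + \frac{6 \left(-1 - 1\right)}{16}\right) \left(\left(-1\right) \left(-13\right)\right) = \left(5 + 6 \left(-2\right) \frac{1}{16}\right) 13 = \left(5 - \frac{3}{4}\right) 13 = \frac{17}{4} \cdot 13 = \frac{221}{4}$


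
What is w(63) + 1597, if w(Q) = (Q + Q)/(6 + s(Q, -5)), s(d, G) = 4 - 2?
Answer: 6451/4 ≈ 1612.8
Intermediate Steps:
s(d, G) = 2
w(Q) = Q/4 (w(Q) = (Q + Q)/(6 + 2) = (2*Q)/8 = (2*Q)*(⅛) = Q/4)
w(63) + 1597 = (¼)*63 + 1597 = 63/4 + 1597 = 6451/4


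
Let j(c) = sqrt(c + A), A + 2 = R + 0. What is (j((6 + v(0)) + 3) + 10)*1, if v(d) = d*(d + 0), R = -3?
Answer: 12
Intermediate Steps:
v(d) = d**2 (v(d) = d*d = d**2)
A = -5 (A = -2 + (-3 + 0) = -2 - 3 = -5)
j(c) = sqrt(-5 + c) (j(c) = sqrt(c - 5) = sqrt(-5 + c))
(j((6 + v(0)) + 3) + 10)*1 = (sqrt(-5 + ((6 + 0**2) + 3)) + 10)*1 = (sqrt(-5 + ((6 + 0) + 3)) + 10)*1 = (sqrt(-5 + (6 + 3)) + 10)*1 = (sqrt(-5 + 9) + 10)*1 = (sqrt(4) + 10)*1 = (2 + 10)*1 = 12*1 = 12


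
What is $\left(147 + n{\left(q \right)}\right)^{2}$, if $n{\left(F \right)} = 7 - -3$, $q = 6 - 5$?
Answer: $24649$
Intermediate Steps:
$q = 1$
$n{\left(F \right)} = 10$ ($n{\left(F \right)} = 7 + 3 = 10$)
$\left(147 + n{\left(q \right)}\right)^{2} = \left(147 + 10\right)^{2} = 157^{2} = 24649$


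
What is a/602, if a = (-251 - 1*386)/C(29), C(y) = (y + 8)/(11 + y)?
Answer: -1820/1591 ≈ -1.1439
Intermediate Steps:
C(y) = (8 + y)/(11 + y)
a = -25480/37 (a = (-251 - 1*386)/(((8 + 29)/(11 + 29))) = (-251 - 386)/((37/40)) = -637/((1/40)*37) = -637/37/40 = -637*40/37 = -25480/37 ≈ -688.65)
a/602 = -25480/37/602 = -25480/37*1/602 = -1820/1591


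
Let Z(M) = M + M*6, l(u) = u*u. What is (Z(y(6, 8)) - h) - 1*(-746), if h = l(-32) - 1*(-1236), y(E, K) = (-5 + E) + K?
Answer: -1451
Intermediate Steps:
l(u) = u²
y(E, K) = -5 + E + K
Z(M) = 7*M (Z(M) = M + 6*M = 7*M)
h = 2260 (h = (-32)² - 1*(-1236) = 1024 + 1236 = 2260)
(Z(y(6, 8)) - h) - 1*(-746) = (7*(-5 + 6 + 8) - 1*2260) - 1*(-746) = (7*9 - 2260) + 746 = (63 - 2260) + 746 = -2197 + 746 = -1451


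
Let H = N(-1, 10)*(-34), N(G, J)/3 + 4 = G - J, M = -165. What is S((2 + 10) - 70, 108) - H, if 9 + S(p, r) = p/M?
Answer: -253877/165 ≈ -1538.6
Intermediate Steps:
N(G, J) = -12 - 3*J + 3*G (N(G, J) = -12 + 3*(G - J) = -12 + (-3*J + 3*G) = -12 - 3*J + 3*G)
H = 1530 (H = (-12 - 3*10 + 3*(-1))*(-34) = (-12 - 30 - 3)*(-34) = -45*(-34) = 1530)
S(p, r) = -9 - p/165 (S(p, r) = -9 + p/(-165) = -9 + p*(-1/165) = -9 - p/165)
S((2 + 10) - 70, 108) - H = (-9 - ((2 + 10) - 70)/165) - 1*1530 = (-9 - (12 - 70)/165) - 1530 = (-9 - 1/165*(-58)) - 1530 = (-9 + 58/165) - 1530 = -1427/165 - 1530 = -253877/165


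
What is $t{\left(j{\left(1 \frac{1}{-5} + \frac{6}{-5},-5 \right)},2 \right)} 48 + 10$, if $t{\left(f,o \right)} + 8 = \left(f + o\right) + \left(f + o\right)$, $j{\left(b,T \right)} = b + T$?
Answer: $- \frac{3982}{5} \approx -796.4$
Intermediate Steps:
$j{\left(b,T \right)} = T + b$
$t{\left(f,o \right)} = -8 + 2 f + 2 o$ ($t{\left(f,o \right)} = -8 + \left(\left(f + o\right) + \left(f + o\right)\right) = -8 + \left(2 f + 2 o\right) = -8 + 2 f + 2 o$)
$t{\left(j{\left(1 \frac{1}{-5} + \frac{6}{-5},-5 \right)},2 \right)} 48 + 10 = \left(-8 + 2 \left(-5 + \left(1 \frac{1}{-5} + \frac{6}{-5}\right)\right) + 2 \cdot 2\right) 48 + 10 = \left(-8 + 2 \left(-5 + \left(1 \left(- \frac{1}{5}\right) + 6 \left(- \frac{1}{5}\right)\right)\right) + 4\right) 48 + 10 = \left(-8 + 2 \left(-5 - \frac{7}{5}\right) + 4\right) 48 + 10 = \left(-8 + 2 \left(- \frac{32}{5}\right) + 4\right) 48 + 10 = \left(-8 - \frac{64}{5} + 4\right) 48 + 10 = \left(- \frac{84}{5}\right) 48 + 10 = - \frac{4032}{5} + 10 = - \frac{3982}{5}$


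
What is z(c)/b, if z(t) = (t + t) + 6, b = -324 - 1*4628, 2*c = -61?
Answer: 55/4952 ≈ 0.011107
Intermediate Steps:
c = -61/2 (c = (1/2)*(-61) = -61/2 ≈ -30.500)
b = -4952 (b = -324 - 4628 = -4952)
z(t) = 6 + 2*t (z(t) = 2*t + 6 = 6 + 2*t)
z(c)/b = (6 + 2*(-61/2))/(-4952) = (6 - 61)*(-1/4952) = -55*(-1/4952) = 55/4952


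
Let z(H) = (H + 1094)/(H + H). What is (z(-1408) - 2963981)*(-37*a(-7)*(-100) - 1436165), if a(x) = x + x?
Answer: 6209702150429815/1408 ≈ 4.4103e+12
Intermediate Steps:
a(x) = 2*x
z(H) = (1094 + H)/(2*H) (z(H) = (1094 + H)/((2*H)) = (1094 + H)*(1/(2*H)) = (1094 + H)/(2*H))
(z(-1408) - 2963981)*(-37*a(-7)*(-100) - 1436165) = ((1/2)*(1094 - 1408)/(-1408) - 2963981)*(-74*(-7)*(-100) - 1436165) = ((1/2)*(-1/1408)*(-314) - 2963981)*(-37*(-14)*(-100) - 1436165) = (157/1408 - 2963981)*(518*(-100) - 1436165) = -4173285091*(-51800 - 1436165)/1408 = -4173285091/1408*(-1487965) = 6209702150429815/1408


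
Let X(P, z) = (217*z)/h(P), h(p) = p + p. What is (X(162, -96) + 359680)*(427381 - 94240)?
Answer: 1078224616328/9 ≈ 1.1980e+11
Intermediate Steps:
h(p) = 2*p
X(P, z) = 217*z/(2*P) (X(P, z) = (217*z)/((2*P)) = (217*z)*(1/(2*P)) = 217*z/(2*P))
(X(162, -96) + 359680)*(427381 - 94240) = ((217/2)*(-96)/162 + 359680)*(427381 - 94240) = ((217/2)*(-96)*(1/162) + 359680)*333141 = (-1736/27 + 359680)*333141 = (9709624/27)*333141 = 1078224616328/9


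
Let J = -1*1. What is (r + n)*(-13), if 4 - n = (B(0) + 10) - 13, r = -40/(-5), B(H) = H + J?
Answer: -208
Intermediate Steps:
J = -1
B(H) = -1 + H (B(H) = H - 1 = -1 + H)
r = 8 (r = -40*(-⅕) = 8)
n = 8 (n = 4 - (((-1 + 0) + 10) - 13) = 4 - ((-1 + 10) - 13) = 4 - (9 - 13) = 4 - 1*(-4) = 4 + 4 = 8)
(r + n)*(-13) = (8 + 8)*(-13) = 16*(-13) = -208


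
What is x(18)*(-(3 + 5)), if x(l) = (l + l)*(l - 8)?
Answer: -2880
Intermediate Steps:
x(l) = 2*l*(-8 + l) (x(l) = (2*l)*(-8 + l) = 2*l*(-8 + l))
x(18)*(-(3 + 5)) = (2*18*(-8 + 18))*(-(3 + 5)) = (2*18*10)*(-1*8) = 360*(-8) = -2880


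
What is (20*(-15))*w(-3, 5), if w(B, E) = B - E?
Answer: 2400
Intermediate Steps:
(20*(-15))*w(-3, 5) = (20*(-15))*(-3 - 1*5) = -300*(-3 - 5) = -300*(-8) = 2400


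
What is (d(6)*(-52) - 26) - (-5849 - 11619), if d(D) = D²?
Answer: 15570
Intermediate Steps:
(d(6)*(-52) - 26) - (-5849 - 11619) = (6²*(-52) - 26) - (-5849 - 11619) = (36*(-52) - 26) - 1*(-17468) = (-1872 - 26) + 17468 = -1898 + 17468 = 15570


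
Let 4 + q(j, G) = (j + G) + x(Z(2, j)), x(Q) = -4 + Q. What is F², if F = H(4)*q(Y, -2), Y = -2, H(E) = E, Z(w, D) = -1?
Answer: 2704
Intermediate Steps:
q(j, G) = -9 + G + j (q(j, G) = -4 + ((j + G) + (-4 - 1)) = -4 + ((G + j) - 5) = -4 + (-5 + G + j) = -9 + G + j)
F = -52 (F = 4*(-9 - 2 - 2) = 4*(-13) = -52)
F² = (-52)² = 2704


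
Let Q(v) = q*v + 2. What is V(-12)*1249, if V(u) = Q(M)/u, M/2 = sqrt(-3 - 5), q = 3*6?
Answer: -1249/6 - 7494*I*sqrt(2) ≈ -208.17 - 10598.0*I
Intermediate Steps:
q = 18
M = 4*I*sqrt(2) (M = 2*sqrt(-3 - 5) = 2*sqrt(-8) = 2*(2*I*sqrt(2)) = 4*I*sqrt(2) ≈ 5.6569*I)
Q(v) = 2 + 18*v (Q(v) = 18*v + 2 = 2 + 18*v)
V(u) = (2 + 72*I*sqrt(2))/u (V(u) = (2 + 18*(4*I*sqrt(2)))/u = (2 + 72*I*sqrt(2))/u)
V(-12)*1249 = (2*(1 + 36*I*sqrt(2))/(-12))*1249 = (2*(-1/12)*(1 + 36*I*sqrt(2)))*1249 = (-1/6 - 6*I*sqrt(2))*1249 = -1249/6 - 7494*I*sqrt(2)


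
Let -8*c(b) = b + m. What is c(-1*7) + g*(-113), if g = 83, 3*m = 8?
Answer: -225083/24 ≈ -9378.5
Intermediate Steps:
m = 8/3 (m = (⅓)*8 = 8/3 ≈ 2.6667)
c(b) = -⅓ - b/8 (c(b) = -(b + 8/3)/8 = -(8/3 + b)/8 = -⅓ - b/8)
c(-1*7) + g*(-113) = (-⅓ - (-1)*7/8) + 83*(-113) = (-⅓ - ⅛*(-7)) - 9379 = (-⅓ + 7/8) - 9379 = 13/24 - 9379 = -225083/24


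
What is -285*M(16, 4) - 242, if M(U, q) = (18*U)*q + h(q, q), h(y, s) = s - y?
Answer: -328562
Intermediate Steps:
M(U, q) = 18*U*q (M(U, q) = (18*U)*q + (q - q) = 18*U*q + 0 = 18*U*q)
-285*M(16, 4) - 242 = -5130*16*4 - 242 = -285*1152 - 242 = -328320 - 242 = -328562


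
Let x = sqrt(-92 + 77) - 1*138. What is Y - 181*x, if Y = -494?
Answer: 24484 - 181*I*sqrt(15) ≈ 24484.0 - 701.01*I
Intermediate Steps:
x = -138 + I*sqrt(15) (x = sqrt(-15) - 138 = I*sqrt(15) - 138 = -138 + I*sqrt(15) ≈ -138.0 + 3.873*I)
Y - 181*x = -494 - 181*(-138 + I*sqrt(15)) = -494 + (24978 - 181*I*sqrt(15)) = 24484 - 181*I*sqrt(15)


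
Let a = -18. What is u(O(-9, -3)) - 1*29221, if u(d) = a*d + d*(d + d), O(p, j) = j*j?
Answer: -29221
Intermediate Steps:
O(p, j) = j²
u(d) = -18*d + 2*d² (u(d) = -18*d + d*(d + d) = -18*d + d*(2*d) = -18*d + 2*d²)
u(O(-9, -3)) - 1*29221 = 2*(-3)²*(-9 + (-3)²) - 1*29221 = 2*9*(-9 + 9) - 29221 = 2*9*0 - 29221 = 0 - 29221 = -29221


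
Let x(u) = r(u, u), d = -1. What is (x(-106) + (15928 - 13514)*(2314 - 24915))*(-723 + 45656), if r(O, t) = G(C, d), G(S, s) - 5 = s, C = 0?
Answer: -2451491009730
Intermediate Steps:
G(S, s) = 5 + s
r(O, t) = 4 (r(O, t) = 5 - 1 = 4)
x(u) = 4
(x(-106) + (15928 - 13514)*(2314 - 24915))*(-723 + 45656) = (4 + (15928 - 13514)*(2314 - 24915))*(-723 + 45656) = (4 + 2414*(-22601))*44933 = (4 - 54558814)*44933 = -54558810*44933 = -2451491009730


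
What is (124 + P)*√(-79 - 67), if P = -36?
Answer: 88*I*√146 ≈ 1063.3*I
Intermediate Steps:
(124 + P)*√(-79 - 67) = (124 - 36)*√(-79 - 67) = 88*√(-146) = 88*(I*√146) = 88*I*√146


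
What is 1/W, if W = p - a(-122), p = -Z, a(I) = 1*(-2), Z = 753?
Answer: -1/751 ≈ -0.0013316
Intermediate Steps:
a(I) = -2
p = -753 (p = -1*753 = -753)
W = -751 (W = -753 - 1*(-2) = -753 + 2 = -751)
1/W = 1/(-751) = -1/751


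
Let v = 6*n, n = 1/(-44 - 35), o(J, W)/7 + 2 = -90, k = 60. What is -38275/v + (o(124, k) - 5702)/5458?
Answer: 8251726487/16374 ≈ 5.0395e+5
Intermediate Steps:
o(J, W) = -644 (o(J, W) = -14 + 7*(-90) = -14 - 630 = -644)
n = -1/79 (n = 1/(-79) = -1/79 ≈ -0.012658)
v = -6/79 (v = 6*(-1/79) = -6/79 ≈ -0.075949)
-38275/v + (o(124, k) - 5702)/5458 = -38275/(-6/79) + (-644 - 5702)/5458 = -38275*(-79/6) - 6346*1/5458 = 3023725/6 - 3173/2729 = 8251726487/16374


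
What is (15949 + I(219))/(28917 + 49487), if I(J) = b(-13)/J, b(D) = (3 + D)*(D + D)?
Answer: 3493091/17170476 ≈ 0.20344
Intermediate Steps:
b(D) = 2*D*(3 + D) (b(D) = (3 + D)*(2*D) = 2*D*(3 + D))
I(J) = 260/J (I(J) = (2*(-13)*(3 - 13))/J = (2*(-13)*(-10))/J = 260/J)
(15949 + I(219))/(28917 + 49487) = (15949 + 260/219)/(28917 + 49487) = (15949 + 260*(1/219))/78404 = (15949 + 260/219)*(1/78404) = (3493091/219)*(1/78404) = 3493091/17170476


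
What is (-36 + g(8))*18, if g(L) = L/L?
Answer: -630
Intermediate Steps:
g(L) = 1
(-36 + g(8))*18 = (-36 + 1)*18 = -35*18 = -630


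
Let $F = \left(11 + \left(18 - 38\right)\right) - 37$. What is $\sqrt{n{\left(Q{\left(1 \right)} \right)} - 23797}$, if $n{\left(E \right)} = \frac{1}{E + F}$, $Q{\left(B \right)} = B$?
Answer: $\frac{i \sqrt{5354330}}{15} \approx 154.26 i$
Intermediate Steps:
$F = -46$ ($F = \left(11 - 20\right) - 37 = -9 - 37 = -46$)
$n{\left(E \right)} = \frac{1}{-46 + E}$ ($n{\left(E \right)} = \frac{1}{E - 46} = \frac{1}{-46 + E}$)
$\sqrt{n{\left(Q{\left(1 \right)} \right)} - 23797} = \sqrt{\frac{1}{-46 + 1} - 23797} = \sqrt{\frac{1}{-45} - 23797} = \sqrt{- \frac{1}{45} - 23797} = \sqrt{- \frac{1070866}{45}} = \frac{i \sqrt{5354330}}{15}$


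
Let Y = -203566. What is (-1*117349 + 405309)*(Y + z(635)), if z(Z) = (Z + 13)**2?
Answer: 62296690480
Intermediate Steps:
z(Z) = (13 + Z)**2
(-1*117349 + 405309)*(Y + z(635)) = (-1*117349 + 405309)*(-203566 + (13 + 635)**2) = (-117349 + 405309)*(-203566 + 648**2) = 287960*(-203566 + 419904) = 287960*216338 = 62296690480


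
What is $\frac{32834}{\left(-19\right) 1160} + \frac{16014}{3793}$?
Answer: $\frac{114204599}{41798860} \approx 2.7322$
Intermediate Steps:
$\frac{32834}{\left(-19\right) 1160} + \frac{16014}{3793} = \frac{32834}{-22040} + 16014 \cdot \frac{1}{3793} = 32834 \left(- \frac{1}{22040}\right) + \frac{16014}{3793} = - \frac{16417}{11020} + \frac{16014}{3793} = \frac{114204599}{41798860}$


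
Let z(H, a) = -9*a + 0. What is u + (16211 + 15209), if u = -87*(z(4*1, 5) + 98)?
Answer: 26809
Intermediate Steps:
z(H, a) = -9*a
u = -4611 (u = -87*(-9*5 + 98) = -87*(-45 + 98) = -87*53 = -4611)
u + (16211 + 15209) = -4611 + (16211 + 15209) = -4611 + 31420 = 26809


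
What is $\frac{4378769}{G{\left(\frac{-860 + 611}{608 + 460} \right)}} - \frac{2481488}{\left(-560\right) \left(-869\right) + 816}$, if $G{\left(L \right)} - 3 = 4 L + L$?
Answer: $\frac{47491571906295}{19894298} \approx 2.3872 \cdot 10^{6}$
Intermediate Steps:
$G{\left(L \right)} = 3 + 5 L$ ($G{\left(L \right)} = 3 + \left(4 L + L\right) = 3 + 5 L$)
$\frac{4378769}{G{\left(\frac{-860 + 611}{608 + 460} \right)}} - \frac{2481488}{\left(-560\right) \left(-869\right) + 816} = \frac{4378769}{3 + 5 \frac{-860 + 611}{608 + 460}} - \frac{2481488}{\left(-560\right) \left(-869\right) + 816} = \frac{4378769}{3 + 5 \left(- \frac{249}{1068}\right)} - \frac{2481488}{486640 + 816} = \frac{4378769}{3 + 5 \left(\left(-249\right) \frac{1}{1068}\right)} - \frac{2481488}{487456} = \frac{4378769}{3 + 5 \left(- \frac{83}{356}\right)} - \frac{155093}{30466} = \frac{4378769}{3 - \frac{415}{356}} - \frac{155093}{30466} = \frac{4378769}{\frac{653}{356}} - \frac{155093}{30466} = 4378769 \cdot \frac{356}{653} - \frac{155093}{30466} = \frac{1558841764}{653} - \frac{155093}{30466} = \frac{47491571906295}{19894298}$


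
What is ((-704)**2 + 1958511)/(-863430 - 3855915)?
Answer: -2454127/4719345 ≈ -0.52001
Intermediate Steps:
((-704)**2 + 1958511)/(-863430 - 3855915) = (495616 + 1958511)/(-4719345) = 2454127*(-1/4719345) = -2454127/4719345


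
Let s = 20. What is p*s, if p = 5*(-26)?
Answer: -2600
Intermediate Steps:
p = -130
p*s = -130*20 = -2600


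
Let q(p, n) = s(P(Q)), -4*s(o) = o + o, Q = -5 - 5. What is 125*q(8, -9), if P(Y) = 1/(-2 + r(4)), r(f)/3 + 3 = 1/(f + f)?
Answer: 100/17 ≈ 5.8824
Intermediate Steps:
r(f) = -9 + 3/(2*f) (r(f) = -9 + 3/(f + f) = -9 + 3/((2*f)) = -9 + 3*(1/(2*f)) = -9 + 3/(2*f))
Q = -10
P(Y) = -8/85 (P(Y) = 1/(-2 + (-9 + (3/2)/4)) = 1/(-2 + (-9 + (3/2)*(¼))) = 1/(-2 + (-9 + 3/8)) = 1/(-2 - 69/8) = 1/(-85/8) = -8/85)
s(o) = -o/2 (s(o) = -(o + o)/4 = -o/2)
q(p, n) = 4/85 (q(p, n) = -½*(-8/85) = 4/85)
125*q(8, -9) = 125*(4/85) = 100/17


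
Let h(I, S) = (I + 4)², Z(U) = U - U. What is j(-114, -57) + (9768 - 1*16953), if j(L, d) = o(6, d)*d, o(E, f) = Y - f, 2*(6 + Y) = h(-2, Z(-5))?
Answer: -10206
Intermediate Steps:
Z(U) = 0
h(I, S) = (4 + I)²
Y = -4 (Y = -6 + (4 - 2)²/2 = -6 + (½)*2² = -6 + (½)*4 = -6 + 2 = -4)
o(E, f) = -4 - f
j(L, d) = d*(-4 - d) (j(L, d) = (-4 - d)*d = d*(-4 - d))
j(-114, -57) + (9768 - 1*16953) = -1*(-57)*(4 - 57) + (9768 - 1*16953) = -1*(-57)*(-53) + (9768 - 16953) = -3021 - 7185 = -10206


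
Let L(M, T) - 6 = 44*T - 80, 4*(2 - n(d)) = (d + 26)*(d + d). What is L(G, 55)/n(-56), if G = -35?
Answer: -1173/419 ≈ -2.7995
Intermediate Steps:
n(d) = 2 - d*(26 + d)/2 (n(d) = 2 - (d + 26)*(d + d)/4 = 2 - (26 + d)*2*d/4 = 2 - d*(26 + d)/2)
L(M, T) = -74 + 44*T (L(M, T) = 6 + (44*T - 80) = 6 + (-80 + 44*T) = -74 + 44*T)
L(G, 55)/n(-56) = (-74 + 44*55)/(2 - 13*(-56) - ½*(-56)²) = (-74 + 2420)/(2 + 728 - ½*3136) = 2346/(2 + 728 - 1568) = 2346/(-838) = 2346*(-1/838) = -1173/419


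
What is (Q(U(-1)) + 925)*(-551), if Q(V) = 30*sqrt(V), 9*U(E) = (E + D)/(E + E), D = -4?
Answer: -509675 - 2755*sqrt(10) ≈ -5.1839e+5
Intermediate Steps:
U(E) = (-4 + E)/(18*E) (U(E) = ((E - 4)/(E + E))/9 = ((-4 + E)/((2*E)))/9 = ((-4 + E)*(1/(2*E)))/9 = ((-4 + E)/(2*E))/9 = (-4 + E)/(18*E))
(Q(U(-1)) + 925)*(-551) = (30*sqrt((1/18)*(-4 - 1)/(-1)) + 925)*(-551) = (30*sqrt((1/18)*(-1)*(-5)) + 925)*(-551) = (30*sqrt(5/18) + 925)*(-551) = (30*(sqrt(10)/6) + 925)*(-551) = (5*sqrt(10) + 925)*(-551) = (925 + 5*sqrt(10))*(-551) = -509675 - 2755*sqrt(10)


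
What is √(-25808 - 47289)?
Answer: I*√73097 ≈ 270.36*I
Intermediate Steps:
√(-25808 - 47289) = √(-73097) = I*√73097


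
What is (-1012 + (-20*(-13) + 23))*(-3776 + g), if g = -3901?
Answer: 5596533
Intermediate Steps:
(-1012 + (-20*(-13) + 23))*(-3776 + g) = (-1012 + (-20*(-13) + 23))*(-3776 - 3901) = (-1012 + (260 + 23))*(-7677) = (-1012 + 283)*(-7677) = -729*(-7677) = 5596533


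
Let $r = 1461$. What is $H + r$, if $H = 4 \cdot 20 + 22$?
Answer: $1563$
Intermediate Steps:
$H = 102$ ($H = 80 + 22 = 102$)
$H + r = 102 + 1461 = 1563$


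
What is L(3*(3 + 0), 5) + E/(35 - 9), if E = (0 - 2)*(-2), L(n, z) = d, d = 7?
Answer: 93/13 ≈ 7.1538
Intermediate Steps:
L(n, z) = 7
E = 4 (E = -2*(-2) = 4)
L(3*(3 + 0), 5) + E/(35 - 9) = 7 + 4/(35 - 9) = 7 + 4/26 = 7 + 4*(1/26) = 7 + 2/13 = 93/13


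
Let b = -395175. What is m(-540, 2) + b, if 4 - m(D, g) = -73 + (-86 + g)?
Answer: -395014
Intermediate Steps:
m(D, g) = 163 - g (m(D, g) = 4 - (-73 + (-86 + g)) = 4 - (-159 + g) = 4 + (159 - g) = 163 - g)
m(-540, 2) + b = (163 - 1*2) - 395175 = (163 - 2) - 395175 = 161 - 395175 = -395014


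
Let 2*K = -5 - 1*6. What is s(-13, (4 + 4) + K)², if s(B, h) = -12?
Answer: 144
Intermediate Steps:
K = -11/2 (K = (-5 - 1*6)/2 = (-5 - 6)/2 = (½)*(-11) = -11/2 ≈ -5.5000)
s(-13, (4 + 4) + K)² = (-12)² = 144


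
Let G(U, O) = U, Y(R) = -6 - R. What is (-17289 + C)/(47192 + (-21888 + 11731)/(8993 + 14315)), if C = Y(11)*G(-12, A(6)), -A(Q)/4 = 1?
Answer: -132739060/366646993 ≈ -0.36203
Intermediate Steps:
A(Q) = -4 (A(Q) = -4*1 = -4)
C = 204 (C = (-6 - 1*11)*(-12) = (-6 - 11)*(-12) = -17*(-12) = 204)
(-17289 + C)/(47192 + (-21888 + 11731)/(8993 + 14315)) = (-17289 + 204)/(47192 + (-21888 + 11731)/(8993 + 14315)) = -17085/(47192 - 10157/23308) = -17085/1099940979/23308 = -17085*23308/1099940979 = -132739060/366646993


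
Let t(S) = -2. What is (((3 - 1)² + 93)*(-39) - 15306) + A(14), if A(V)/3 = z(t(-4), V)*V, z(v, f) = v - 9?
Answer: -19551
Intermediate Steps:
z(v, f) = -9 + v
A(V) = -33*V (A(V) = 3*((-9 - 2)*V) = 3*(-11*V) = -33*V)
(((3 - 1)² + 93)*(-39) - 15306) + A(14) = (((3 - 1)² + 93)*(-39) - 15306) - 33*14 = ((2² + 93)*(-39) - 15306) - 462 = ((4 + 93)*(-39) - 15306) - 462 = (97*(-39) - 15306) - 462 = (-3783 - 15306) - 462 = -19089 - 462 = -19551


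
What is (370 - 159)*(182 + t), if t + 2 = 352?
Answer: 112252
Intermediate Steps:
t = 350 (t = -2 + 352 = 350)
(370 - 159)*(182 + t) = (370 - 159)*(182 + 350) = 211*532 = 112252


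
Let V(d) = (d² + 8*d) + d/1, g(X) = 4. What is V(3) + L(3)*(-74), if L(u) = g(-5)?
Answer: -260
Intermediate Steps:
L(u) = 4
V(d) = d² + 9*d (V(d) = (d² + 8*d) + d*1 = (d² + 8*d) + d = d² + 9*d)
V(3) + L(3)*(-74) = 3*(9 + 3) + 4*(-74) = 3*12 - 296 = 36 - 296 = -260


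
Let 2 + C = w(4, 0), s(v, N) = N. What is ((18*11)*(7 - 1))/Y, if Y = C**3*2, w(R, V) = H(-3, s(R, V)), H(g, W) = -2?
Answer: -297/32 ≈ -9.2813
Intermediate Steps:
w(R, V) = -2
C = -4 (C = -2 - 2 = -4)
Y = -128 (Y = (-4)**3*2 = -64*2 = -128)
((18*11)*(7 - 1))/Y = ((18*11)*(7 - 1))/(-128) = (198*6)*(-1/128) = 1188*(-1/128) = -297/32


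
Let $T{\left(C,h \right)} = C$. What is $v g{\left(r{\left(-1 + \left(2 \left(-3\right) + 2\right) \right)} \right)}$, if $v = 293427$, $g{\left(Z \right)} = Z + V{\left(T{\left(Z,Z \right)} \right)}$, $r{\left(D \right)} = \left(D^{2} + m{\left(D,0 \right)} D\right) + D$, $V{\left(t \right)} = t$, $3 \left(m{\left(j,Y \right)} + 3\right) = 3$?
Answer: $17605620$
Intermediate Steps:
$m{\left(j,Y \right)} = -2$ ($m{\left(j,Y \right)} = -3 + \frac{1}{3} \cdot 3 = -3 + 1 = -2$)
$r{\left(D \right)} = D^{2} - D$ ($r{\left(D \right)} = \left(D^{2} - 2 D\right) + D = D^{2} - D$)
$g{\left(Z \right)} = 2 Z$ ($g{\left(Z \right)} = Z + Z = 2 Z$)
$v g{\left(r{\left(-1 + \left(2 \left(-3\right) + 2\right) \right)} \right)} = 293427 \cdot 2 \left(-1 + \left(2 \left(-3\right) + 2\right)\right) \left(-1 + \left(-1 + \left(2 \left(-3\right) + 2\right)\right)\right) = 293427 \cdot 2 \left(-1 + \left(-6 + 2\right)\right) \left(-1 + \left(-1 + \left(-6 + 2\right)\right)\right) = 293427 \cdot 2 \left(-1 - 4\right) \left(-1 - 5\right) = 293427 \cdot 2 \left(- 5 \left(-1 - 5\right)\right) = 293427 \cdot 2 \left(\left(-5\right) \left(-6\right)\right) = 293427 \cdot 2 \cdot 30 = 293427 \cdot 60 = 17605620$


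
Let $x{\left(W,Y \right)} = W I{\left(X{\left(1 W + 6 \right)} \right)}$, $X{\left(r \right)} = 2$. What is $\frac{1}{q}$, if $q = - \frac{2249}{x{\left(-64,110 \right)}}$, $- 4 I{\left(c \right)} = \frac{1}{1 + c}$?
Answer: $- \frac{16}{6747} \approx -0.0023714$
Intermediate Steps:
$I{\left(c \right)} = - \frac{1}{4 \left(1 + c\right)}$
$x{\left(W,Y \right)} = - \frac{W}{12}$ ($x{\left(W,Y \right)} = W \left(- \frac{1}{4 + 4 \cdot 2}\right) = W \left(- \frac{1}{4 + 8}\right) = W \left(- \frac{1}{12}\right) = - \frac{W}{12}$)
$q = - \frac{6747}{16}$ ($q = - \frac{2249}{\left(- \frac{1}{12}\right) \left(-64\right)} = - \frac{2249}{\frac{16}{3}} = \left(-2249\right) \frac{3}{16} = - \frac{6747}{16} \approx -421.69$)
$\frac{1}{q} = \frac{1}{- \frac{6747}{16}} = - \frac{16}{6747}$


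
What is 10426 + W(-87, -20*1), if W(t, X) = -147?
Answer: 10279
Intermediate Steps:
10426 + W(-87, -20*1) = 10426 - 147 = 10279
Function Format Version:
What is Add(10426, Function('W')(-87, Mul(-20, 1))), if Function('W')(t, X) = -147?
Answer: 10279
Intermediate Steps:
Add(10426, Function('W')(-87, Mul(-20, 1))) = Add(10426, -147) = 10279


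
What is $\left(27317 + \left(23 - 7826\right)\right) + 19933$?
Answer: $39447$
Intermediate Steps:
$\left(27317 + \left(23 - 7826\right)\right) + 19933 = \left(27317 - 7803\right) + 19933 = 19514 + 19933 = 39447$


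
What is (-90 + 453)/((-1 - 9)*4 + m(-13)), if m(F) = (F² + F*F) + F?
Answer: 121/95 ≈ 1.2737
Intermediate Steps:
m(F) = F + 2*F² (m(F) = (F² + F²) + F = 2*F² + F = F + 2*F²)
(-90 + 453)/((-1 - 9)*4 + m(-13)) = (-90 + 453)/((-1 - 9)*4 - 13*(1 + 2*(-13))) = 363/(-10*4 - 13*(1 - 26)) = 363/(-40 - 13*(-25)) = 363/(-40 + 325) = 363/285 = 363*(1/285) = 121/95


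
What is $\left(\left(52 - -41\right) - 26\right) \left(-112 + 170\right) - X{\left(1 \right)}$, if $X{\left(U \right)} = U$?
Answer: $3885$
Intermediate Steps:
$\left(\left(52 - -41\right) - 26\right) \left(-112 + 170\right) - X{\left(1 \right)} = \left(\left(52 - -41\right) - 26\right) \left(-112 + 170\right) - 1 = \left(\left(52 + 41\right) - 26\right) 58 - 1 = \left(93 - 26\right) 58 - 1 = 67 \cdot 58 - 1 = 3886 - 1 = 3885$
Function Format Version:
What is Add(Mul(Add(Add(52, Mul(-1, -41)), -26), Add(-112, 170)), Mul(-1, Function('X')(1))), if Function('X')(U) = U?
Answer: 3885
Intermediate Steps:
Add(Mul(Add(Add(52, Mul(-1, -41)), -26), Add(-112, 170)), Mul(-1, Function('X')(1))) = Add(Mul(Add(Add(52, Mul(-1, -41)), -26), Add(-112, 170)), Mul(-1, 1)) = Add(Mul(Add(Add(52, 41), -26), 58), -1) = Add(Mul(Add(93, -26), 58), -1) = Add(Mul(67, 58), -1) = Add(3886, -1) = 3885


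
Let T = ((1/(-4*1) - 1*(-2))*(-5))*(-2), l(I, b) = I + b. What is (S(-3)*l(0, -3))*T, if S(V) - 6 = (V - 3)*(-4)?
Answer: -1575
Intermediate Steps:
S(V) = 18 - 4*V (S(V) = 6 + (V - 3)*(-4) = 6 + (-3 + V)*(-4) = 6 + (12 - 4*V) = 18 - 4*V)
T = 35/2 (T = ((1/(-4) + 2)*(-5))*(-2) = ((-1/4 + 2)*(-5))*(-2) = ((7/4)*(-5))*(-2) = -35/4*(-2) = 35/2 ≈ 17.500)
(S(-3)*l(0, -3))*T = ((18 - 4*(-3))*(0 - 3))*(35/2) = ((18 + 12)*(-3))*(35/2) = (30*(-3))*(35/2) = -90*35/2 = -1575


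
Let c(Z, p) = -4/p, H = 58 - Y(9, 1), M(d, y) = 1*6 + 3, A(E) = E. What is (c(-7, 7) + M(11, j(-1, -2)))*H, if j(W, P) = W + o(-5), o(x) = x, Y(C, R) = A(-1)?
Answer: 3481/7 ≈ 497.29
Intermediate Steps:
Y(C, R) = -1
j(W, P) = -5 + W (j(W, P) = W - 5 = -5 + W)
M(d, y) = 9 (M(d, y) = 6 + 3 = 9)
H = 59 (H = 58 - 1*(-1) = 58 + 1 = 59)
(c(-7, 7) + M(11, j(-1, -2)))*H = (-4/7 + 9)*59 = (59/7)*59 = 3481/7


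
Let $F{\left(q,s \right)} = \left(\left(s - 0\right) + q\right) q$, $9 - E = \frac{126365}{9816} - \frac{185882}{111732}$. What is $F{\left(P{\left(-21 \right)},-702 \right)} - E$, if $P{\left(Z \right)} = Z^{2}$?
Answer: $- \frac{3506552784107}{30465592} \approx -1.151 \cdot 10^{5}$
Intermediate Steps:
$E = - \frac{67320685}{30465592}$ ($E = 9 - \left(\frac{126365}{9816} - \frac{185882}{111732}\right) = 9 - \left(126365 \cdot \frac{1}{9816} - \frac{92941}{55866}\right) = 9 - \left(\frac{126365}{9816} - \frac{92941}{55866}\right) = 9 - \frac{341511013}{30465592} = - \frac{67320685}{30465592} \approx -2.2097$)
$F{\left(q,s \right)} = q \left(q + s\right)$ ($F{\left(q,s \right)} = \left(\left(s + 0\right) + q\right) q = \left(s + q\right) q = \left(q + s\right) q = q \left(q + s\right)$)
$F{\left(P{\left(-21 \right)},-702 \right)} - E = \left(-21\right)^{2} \left(\left(-21\right)^{2} - 702\right) - - \frac{67320685}{30465592} = 441 \left(441 - 702\right) + \frac{67320685}{30465592} = 441 \left(-261\right) + \frac{67320685}{30465592} = -115101 + \frac{67320685}{30465592} = - \frac{3506552784107}{30465592}$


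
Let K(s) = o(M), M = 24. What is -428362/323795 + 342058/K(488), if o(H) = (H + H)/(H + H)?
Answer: 110756241748/323795 ≈ 3.4206e+5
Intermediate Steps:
o(H) = 1 (o(H) = (2*H)/((2*H)) = (2*H)*(1/(2*H)) = 1)
K(s) = 1
-428362/323795 + 342058/K(488) = -428362/323795 + 342058/1 = -428362*1/323795 + 342058*1 = -428362/323795 + 342058 = 110756241748/323795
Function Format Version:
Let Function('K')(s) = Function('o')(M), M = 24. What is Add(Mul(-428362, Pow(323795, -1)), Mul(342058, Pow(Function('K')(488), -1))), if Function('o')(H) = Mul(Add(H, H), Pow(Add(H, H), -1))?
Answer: Rational(110756241748, 323795) ≈ 3.4206e+5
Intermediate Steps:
Function('o')(H) = 1 (Function('o')(H) = Mul(Mul(2, H), Pow(Mul(2, H), -1)) = Mul(Mul(2, H), Mul(Rational(1, 2), Pow(H, -1))) = 1)
Function('K')(s) = 1
Add(Mul(-428362, Pow(323795, -1)), Mul(342058, Pow(Function('K')(488), -1))) = Add(Mul(-428362, Pow(323795, -1)), Mul(342058, Pow(1, -1))) = Add(Mul(-428362, Rational(1, 323795)), Mul(342058, 1)) = Add(Rational(-428362, 323795), 342058) = Rational(110756241748, 323795)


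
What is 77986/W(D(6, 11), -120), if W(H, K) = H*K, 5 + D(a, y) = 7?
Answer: -38993/120 ≈ -324.94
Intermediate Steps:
D(a, y) = 2 (D(a, y) = -5 + 7 = 2)
77986/W(D(6, 11), -120) = 77986/((2*(-120))) = 77986/(-240) = 77986*(-1/240) = -38993/120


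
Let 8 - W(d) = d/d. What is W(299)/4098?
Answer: 7/4098 ≈ 0.0017081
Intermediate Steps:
W(d) = 7 (W(d) = 8 - d/d = 8 - 1*1 = 8 - 1 = 7)
W(299)/4098 = 7/4098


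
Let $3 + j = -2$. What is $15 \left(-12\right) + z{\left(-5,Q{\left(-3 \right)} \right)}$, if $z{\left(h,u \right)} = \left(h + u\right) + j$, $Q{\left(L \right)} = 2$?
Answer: $-188$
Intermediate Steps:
$j = -5$ ($j = -3 - 2 = -5$)
$z{\left(h,u \right)} = -5 + h + u$ ($z{\left(h,u \right)} = \left(h + u\right) - 5 = -5 + h + u$)
$15 \left(-12\right) + z{\left(-5,Q{\left(-3 \right)} \right)} = 15 \left(-12\right) - 8 = -180 - 8 = -188$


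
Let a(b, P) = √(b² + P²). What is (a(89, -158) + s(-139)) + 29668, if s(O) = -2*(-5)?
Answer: 29678 + √32885 ≈ 29859.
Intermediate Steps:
a(b, P) = √(P² + b²)
s(O) = 10
(a(89, -158) + s(-139)) + 29668 = (√((-158)² + 89²) + 10) + 29668 = (√(24964 + 7921) + 10) + 29668 = (√32885 + 10) + 29668 = (10 + √32885) + 29668 = 29678 + √32885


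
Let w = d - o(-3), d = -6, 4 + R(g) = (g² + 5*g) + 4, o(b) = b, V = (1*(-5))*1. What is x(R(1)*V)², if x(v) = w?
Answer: 9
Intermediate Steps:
V = -5 (V = -5*1 = -5)
R(g) = g² + 5*g (R(g) = -4 + ((g² + 5*g) + 4) = -4 + (4 + g² + 5*g) = g² + 5*g)
w = -3 (w = -6 - 1*(-3) = -6 + 3 = -3)
x(v) = -3
x(R(1)*V)² = (-3)² = 9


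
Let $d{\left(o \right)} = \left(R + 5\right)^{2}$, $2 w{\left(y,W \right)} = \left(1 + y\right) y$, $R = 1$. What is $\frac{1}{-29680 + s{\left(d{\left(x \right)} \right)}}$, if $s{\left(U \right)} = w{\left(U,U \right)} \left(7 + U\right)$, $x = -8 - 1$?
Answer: $- \frac{1}{1042} \approx -0.00095969$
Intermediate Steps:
$w{\left(y,W \right)} = \frac{y \left(1 + y\right)}{2}$ ($w{\left(y,W \right)} = \frac{\left(1 + y\right) y}{2} = \frac{y \left(1 + y\right)}{2}$)
$x = -9$
$d{\left(o \right)} = 36$ ($d{\left(o \right)} = \left(1 + 5\right)^{2} = 6^{2} = 36$)
$s{\left(U \right)} = \frac{U \left(1 + U\right) \left(7 + U\right)}{2}$ ($s{\left(U \right)} = \frac{U \left(1 + U\right)}{2} \left(7 + U\right) = \frac{U \left(1 + U\right) \left(7 + U\right)}{2}$)
$\frac{1}{-29680 + s{\left(d{\left(x \right)} \right)}} = \frac{1}{-29680 + \frac{1}{2} \cdot 36 \left(1 + 36\right) \left(7 + 36\right)} = \frac{1}{-29680 + \frac{1}{2} \cdot 36 \cdot 37 \cdot 43} = \frac{1}{-29680 + 28638} = \frac{1}{-1042} = - \frac{1}{1042}$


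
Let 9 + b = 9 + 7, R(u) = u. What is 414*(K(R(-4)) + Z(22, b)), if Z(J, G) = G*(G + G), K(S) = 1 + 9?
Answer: 44712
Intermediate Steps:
b = 7 (b = -9 + (9 + 7) = -9 + 16 = 7)
K(S) = 10
Z(J, G) = 2*G² (Z(J, G) = G*(2*G) = 2*G²)
414*(K(R(-4)) + Z(22, b)) = 414*(10 + 2*7²) = 414*(10 + 2*49) = 414*(10 + 98) = 414*108 = 44712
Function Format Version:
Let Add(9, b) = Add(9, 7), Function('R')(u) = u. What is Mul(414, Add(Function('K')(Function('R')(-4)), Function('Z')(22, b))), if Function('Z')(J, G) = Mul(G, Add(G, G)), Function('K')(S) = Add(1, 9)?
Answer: 44712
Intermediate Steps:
b = 7 (b = Add(-9, Add(9, 7)) = Add(-9, 16) = 7)
Function('K')(S) = 10
Function('Z')(J, G) = Mul(2, Pow(G, 2)) (Function('Z')(J, G) = Mul(G, Mul(2, G)) = Mul(2, Pow(G, 2)))
Mul(414, Add(Function('K')(Function('R')(-4)), Function('Z')(22, b))) = Mul(414, Add(10, Mul(2, Pow(7, 2)))) = Mul(414, Add(10, Mul(2, 49))) = Mul(414, Add(10, 98)) = Mul(414, 108) = 44712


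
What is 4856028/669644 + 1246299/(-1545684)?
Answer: 555942344633/86254834708 ≈ 6.4453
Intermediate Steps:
4856028/669644 + 1246299/(-1545684) = 4856028*(1/669644) + 1246299*(-1/1545684) = 1214007/167411 - 415433/515228 = 555942344633/86254834708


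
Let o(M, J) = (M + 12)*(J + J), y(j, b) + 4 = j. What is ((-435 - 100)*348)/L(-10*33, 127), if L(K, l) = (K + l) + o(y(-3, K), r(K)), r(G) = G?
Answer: 186180/3503 ≈ 53.149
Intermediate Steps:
y(j, b) = -4 + j
o(M, J) = 2*J*(12 + M) (o(M, J) = (12 + M)*(2*J) = 2*J*(12 + M))
L(K, l) = l + 11*K (L(K, l) = (K + l) + 2*K*(12 + (-4 - 3)) = (K + l) + 2*K*(12 - 7) = (K + l) + 2*K*5 = (K + l) + 10*K = l + 11*K)
((-435 - 100)*348)/L(-10*33, 127) = ((-435 - 100)*348)/(127 + 11*(-10*33)) = (-535*348)/(127 + 11*(-330)) = -186180/(127 - 3630) = -186180/(-3503) = -186180*(-1/3503) = 186180/3503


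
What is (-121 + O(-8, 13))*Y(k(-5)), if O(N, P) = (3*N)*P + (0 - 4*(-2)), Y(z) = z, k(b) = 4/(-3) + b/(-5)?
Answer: 425/3 ≈ 141.67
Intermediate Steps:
k(b) = -4/3 - b/5 (k(b) = 4*(-1/3) + b*(-1/5) = -4/3 - b/5)
O(N, P) = 8 + 3*N*P (O(N, P) = 3*N*P + (0 + 8) = 3*N*P + 8 = 8 + 3*N*P)
(-121 + O(-8, 13))*Y(k(-5)) = (-121 + (8 + 3*(-8)*13))*(-4/3 - 1/5*(-5)) = (-121 + (8 - 312))*(-4/3 + 1) = (-121 - 304)*(-1/3) = -425*(-1/3) = 425/3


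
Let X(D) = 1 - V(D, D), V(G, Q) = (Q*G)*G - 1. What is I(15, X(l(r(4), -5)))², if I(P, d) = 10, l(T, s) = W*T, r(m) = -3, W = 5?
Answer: 100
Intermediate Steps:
V(G, Q) = -1 + Q*G² (V(G, Q) = (G*Q)*G - 1 = Q*G² - 1 = -1 + Q*G²)
l(T, s) = 5*T
X(D) = 2 - D³ (X(D) = 1 - (-1 + D*D²) = 1 - (-1 + D³) = 1 + (1 - D³) = 2 - D³)
I(15, X(l(r(4), -5)))² = 10² = 100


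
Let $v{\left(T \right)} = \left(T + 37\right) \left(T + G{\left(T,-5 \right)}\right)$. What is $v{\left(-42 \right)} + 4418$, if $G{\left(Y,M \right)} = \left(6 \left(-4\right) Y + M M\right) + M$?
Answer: $-512$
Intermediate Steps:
$G{\left(Y,M \right)} = M + M^{2} - 24 Y$ ($G{\left(Y,M \right)} = \left(- 24 Y + M^{2}\right) + M = \left(M^{2} - 24 Y\right) + M = M + M^{2} - 24 Y$)
$v{\left(T \right)} = \left(20 - 23 T\right) \left(37 + T\right)$ ($v{\left(T \right)} = \left(T + 37\right) \left(T - \left(5 - 25 + 24 T\right)\right) = \left(37 + T\right) \left(T - \left(-20 + 24 T\right)\right) = \left(37 + T\right) \left(20 - 23 T\right) = \left(20 - 23 T\right) \left(37 + T\right)$)
$v{\left(-42 \right)} + 4418 = \left(740 - -34902 - 23 \left(-42\right)^{2}\right) + 4418 = \left(740 + 34902 - 40572\right) + 4418 = -4930 + 4418 = -512$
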